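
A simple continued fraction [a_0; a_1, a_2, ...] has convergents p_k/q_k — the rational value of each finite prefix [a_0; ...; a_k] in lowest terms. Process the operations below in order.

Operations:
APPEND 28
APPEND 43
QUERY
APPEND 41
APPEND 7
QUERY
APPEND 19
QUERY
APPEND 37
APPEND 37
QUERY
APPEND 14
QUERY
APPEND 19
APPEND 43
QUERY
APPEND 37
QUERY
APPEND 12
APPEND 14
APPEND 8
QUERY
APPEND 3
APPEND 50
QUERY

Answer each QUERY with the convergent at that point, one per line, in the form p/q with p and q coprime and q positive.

1205/43
347236/12391
6646917/237193
9119124022/325412877
127914019473/4564568810
105025790261860/3747810040291
3888393725182829/138756023711034
5315636955448968936/189686718876403259
835591625303772516386/29817806417723333109

APPEND 28: p_0 = 28·1 + 0 = 28, q_0 = 28·0 + 1 = 1 → 28/1
APPEND 43: p_1 = 43·28 + 1 = 1205, q_1 = 43·1 + 0 = 43 → 1205/43
APPEND 41: p_2 = 41·1205 + 28 = 49433, q_2 = 41·43 + 1 = 1764 → 49433/1764
APPEND 7: p_3 = 7·49433 + 1205 = 347236, q_3 = 7·1764 + 43 = 12391 → 347236/12391
APPEND 19: p_4 = 19·347236 + 49433 = 6646917, q_4 = 19·12391 + 1764 = 237193 → 6646917/237193
APPEND 37: p_5 = 37·6646917 + 347236 = 246283165, q_5 = 37·237193 + 12391 = 8788532 → 246283165/8788532
APPEND 37: p_6 = 37·246283165 + 6646917 = 9119124022, q_6 = 37·8788532 + 237193 = 325412877 → 9119124022/325412877
APPEND 14: p_7 = 14·9119124022 + 246283165 = 127914019473, q_7 = 14·325412877 + 8788532 = 4564568810 → 127914019473/4564568810
APPEND 19: p_8 = 19·127914019473 + 9119124022 = 2439485494009, q_8 = 19·4564568810 + 325412877 = 87052220267 → 2439485494009/87052220267
APPEND 43: p_9 = 43·2439485494009 + 127914019473 = 105025790261860, q_9 = 43·87052220267 + 4564568810 = 3747810040291 → 105025790261860/3747810040291
APPEND 37: p_10 = 37·105025790261860 + 2439485494009 = 3888393725182829, q_10 = 37·3747810040291 + 87052220267 = 138756023711034 → 3888393725182829/138756023711034
APPEND 12: p_11 = 12·3888393725182829 + 105025790261860 = 46765750492455808, q_11 = 12·138756023711034 + 3747810040291 = 1668820094572699 → 46765750492455808/1668820094572699
APPEND 14: p_12 = 14·46765750492455808 + 3888393725182829 = 658608900619564141, q_12 = 14·1668820094572699 + 138756023711034 = 23502237347728820 → 658608900619564141/23502237347728820
APPEND 8: p_13 = 8·658608900619564141 + 46765750492455808 = 5315636955448968936, q_13 = 8·23502237347728820 + 1668820094572699 = 189686718876403259 → 5315636955448968936/189686718876403259
APPEND 3: p_14 = 3·5315636955448968936 + 658608900619564141 = 16605519766966470949, q_14 = 3·189686718876403259 + 23502237347728820 = 592562393976938597 → 16605519766966470949/592562393976938597
APPEND 50: p_15 = 50·16605519766966470949 + 5315636955448968936 = 835591625303772516386, q_15 = 50·592562393976938597 + 189686718876403259 = 29817806417723333109 → 835591625303772516386/29817806417723333109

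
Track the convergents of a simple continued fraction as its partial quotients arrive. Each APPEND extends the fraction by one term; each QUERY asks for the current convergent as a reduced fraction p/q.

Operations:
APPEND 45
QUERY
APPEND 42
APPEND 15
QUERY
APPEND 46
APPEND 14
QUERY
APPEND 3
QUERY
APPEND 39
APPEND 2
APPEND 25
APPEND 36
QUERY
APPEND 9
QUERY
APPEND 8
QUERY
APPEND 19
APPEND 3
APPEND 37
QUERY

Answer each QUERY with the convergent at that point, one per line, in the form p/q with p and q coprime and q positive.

APPEND 45: p_0 = 45·1 + 0 = 45, q_0 = 45·0 + 1 = 1 → 45/1
APPEND 42: p_1 = 42·45 + 1 = 1891, q_1 = 42·1 + 0 = 42 → 1891/42
APPEND 15: p_2 = 15·1891 + 45 = 28410, q_2 = 15·42 + 1 = 631 → 28410/631
APPEND 46: p_3 = 46·28410 + 1891 = 1308751, q_3 = 46·631 + 42 = 29068 → 1308751/29068
APPEND 14: p_4 = 14·1308751 + 28410 = 18350924, q_4 = 14·29068 + 631 = 407583 → 18350924/407583
APPEND 3: p_5 = 3·18350924 + 1308751 = 56361523, q_5 = 3·407583 + 29068 = 1251817 → 56361523/1251817
APPEND 39: p_6 = 39·56361523 + 18350924 = 2216450321, q_6 = 39·1251817 + 407583 = 49228446 → 2216450321/49228446
APPEND 2: p_7 = 2·2216450321 + 56361523 = 4489262165, q_7 = 2·49228446 + 1251817 = 99708709 → 4489262165/99708709
APPEND 25: p_8 = 25·4489262165 + 2216450321 = 114448004446, q_8 = 25·99708709 + 49228446 = 2541946171 → 114448004446/2541946171
APPEND 36: p_9 = 36·114448004446 + 4489262165 = 4124617422221, q_9 = 36·2541946171 + 99708709 = 91609770865 → 4124617422221/91609770865
APPEND 9: p_10 = 9·4124617422221 + 114448004446 = 37236004804435, q_10 = 9·91609770865 + 2541946171 = 827029883956 → 37236004804435/827029883956
APPEND 8: p_11 = 8·37236004804435 + 4124617422221 = 302012655857701, q_11 = 8·827029883956 + 91609770865 = 6707848842513 → 302012655857701/6707848842513
APPEND 19: p_12 = 19·302012655857701 + 37236004804435 = 5775476466100754, q_12 = 19·6707848842513 + 827029883956 = 128276157891703 → 5775476466100754/128276157891703
APPEND 3: p_13 = 3·5775476466100754 + 302012655857701 = 17628442054159963, q_13 = 3·128276157891703 + 6707848842513 = 391536322517622 → 17628442054159963/391536322517622
APPEND 37: p_14 = 37·17628442054159963 + 5775476466100754 = 658027832470019385, q_14 = 37·391536322517622 + 128276157891703 = 14615120091043717 → 658027832470019385/14615120091043717

45/1
28410/631
18350924/407583
56361523/1251817
4124617422221/91609770865
37236004804435/827029883956
302012655857701/6707848842513
658027832470019385/14615120091043717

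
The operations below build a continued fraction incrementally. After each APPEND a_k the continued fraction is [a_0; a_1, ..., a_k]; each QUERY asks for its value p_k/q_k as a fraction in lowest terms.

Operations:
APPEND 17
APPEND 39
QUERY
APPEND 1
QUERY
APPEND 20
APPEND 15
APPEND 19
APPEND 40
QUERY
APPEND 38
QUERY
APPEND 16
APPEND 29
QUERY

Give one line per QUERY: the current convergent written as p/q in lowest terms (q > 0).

664/39
681/40
164141461/9641185
6241473681/366605744
2907045364034/170751265325

APPEND 17: p_0 = 17·1 + 0 = 17, q_0 = 17·0 + 1 = 1 → 17/1
APPEND 39: p_1 = 39·17 + 1 = 664, q_1 = 39·1 + 0 = 39 → 664/39
APPEND 1: p_2 = 1·664 + 17 = 681, q_2 = 1·39 + 1 = 40 → 681/40
APPEND 20: p_3 = 20·681 + 664 = 14284, q_3 = 20·40 + 39 = 839 → 14284/839
APPEND 15: p_4 = 15·14284 + 681 = 214941, q_4 = 15·839 + 40 = 12625 → 214941/12625
APPEND 19: p_5 = 19·214941 + 14284 = 4098163, q_5 = 19·12625 + 839 = 240714 → 4098163/240714
APPEND 40: p_6 = 40·4098163 + 214941 = 164141461, q_6 = 40·240714 + 12625 = 9641185 → 164141461/9641185
APPEND 38: p_7 = 38·164141461 + 4098163 = 6241473681, q_7 = 38·9641185 + 240714 = 366605744 → 6241473681/366605744
APPEND 16: p_8 = 16·6241473681 + 164141461 = 100027720357, q_8 = 16·366605744 + 9641185 = 5875333089 → 100027720357/5875333089
APPEND 29: p_9 = 29·100027720357 + 6241473681 = 2907045364034, q_9 = 29·5875333089 + 366605744 = 170751265325 → 2907045364034/170751265325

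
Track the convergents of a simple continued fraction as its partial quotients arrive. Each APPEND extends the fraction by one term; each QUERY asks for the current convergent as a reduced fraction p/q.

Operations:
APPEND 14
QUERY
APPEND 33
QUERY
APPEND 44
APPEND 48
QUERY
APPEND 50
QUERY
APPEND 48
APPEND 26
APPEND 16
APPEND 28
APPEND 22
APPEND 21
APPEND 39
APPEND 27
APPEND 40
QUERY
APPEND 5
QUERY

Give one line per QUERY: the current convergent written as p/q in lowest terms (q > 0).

14/1
463/33
978991/69777
48969936/3490303
539599348246741851178/38459621919531354791
2711474257583509298521/193258711542251027304

APPEND 14: p_0 = 14·1 + 0 = 14, q_0 = 14·0 + 1 = 1 → 14/1
APPEND 33: p_1 = 33·14 + 1 = 463, q_1 = 33·1 + 0 = 33 → 463/33
APPEND 44: p_2 = 44·463 + 14 = 20386, q_2 = 44·33 + 1 = 1453 → 20386/1453
APPEND 48: p_3 = 48·20386 + 463 = 978991, q_3 = 48·1453 + 33 = 69777 → 978991/69777
APPEND 50: p_4 = 50·978991 + 20386 = 48969936, q_4 = 50·69777 + 1453 = 3490303 → 48969936/3490303
APPEND 48: p_5 = 48·48969936 + 978991 = 2351535919, q_5 = 48·3490303 + 69777 = 167604321 → 2351535919/167604321
APPEND 26: p_6 = 26·2351535919 + 48969936 = 61188903830, q_6 = 26·167604321 + 3490303 = 4361202649 → 61188903830/4361202649
APPEND 16: p_7 = 16·61188903830 + 2351535919 = 981373997199, q_7 = 16·4361202649 + 167604321 = 69946846705 → 981373997199/69946846705
APPEND 28: p_8 = 28·981373997199 + 61188903830 = 27539660825402, q_8 = 28·69946846705 + 4361202649 = 1962872910389 → 27539660825402/1962872910389
APPEND 22: p_9 = 22·27539660825402 + 981373997199 = 606853912156043, q_9 = 22·1962872910389 + 69946846705 = 43253150875263 → 606853912156043/43253150875263
APPEND 21: p_10 = 21·606853912156043 + 27539660825402 = 12771471816102305, q_10 = 21·43253150875263 + 1962872910389 = 910279041290912 → 12771471816102305/910279041290912
APPEND 39: p_11 = 39·12771471816102305 + 606853912156043 = 498694254740145938, q_11 = 39·910279041290912 + 43253150875263 = 35544135761220831 → 498694254740145938/35544135761220831
APPEND 27: p_12 = 27·498694254740145938 + 12771471816102305 = 13477516349800042631, q_12 = 27·35544135761220831 + 910279041290912 = 960601944594253349 → 13477516349800042631/960601944594253349
APPEND 40: p_13 = 40·13477516349800042631 + 498694254740145938 = 539599348246741851178, q_13 = 40·960601944594253349 + 35544135761220831 = 38459621919531354791 → 539599348246741851178/38459621919531354791
APPEND 5: p_14 = 5·539599348246741851178 + 13477516349800042631 = 2711474257583509298521, q_14 = 5·38459621919531354791 + 960601944594253349 = 193258711542251027304 → 2711474257583509298521/193258711542251027304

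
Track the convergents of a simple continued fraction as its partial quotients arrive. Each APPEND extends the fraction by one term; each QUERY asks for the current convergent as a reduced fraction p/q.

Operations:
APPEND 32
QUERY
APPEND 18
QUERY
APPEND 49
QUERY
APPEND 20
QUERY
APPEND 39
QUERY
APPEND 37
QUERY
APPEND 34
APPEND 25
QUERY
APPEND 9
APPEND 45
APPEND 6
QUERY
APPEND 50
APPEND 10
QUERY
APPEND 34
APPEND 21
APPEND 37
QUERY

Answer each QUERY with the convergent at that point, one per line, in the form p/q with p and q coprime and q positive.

APPEND 32: p_0 = 32·1 + 0 = 32, q_0 = 32·0 + 1 = 1 → 32/1
APPEND 18: p_1 = 18·32 + 1 = 577, q_1 = 18·1 + 0 = 18 → 577/18
APPEND 49: p_2 = 49·577 + 32 = 28305, q_2 = 49·18 + 1 = 883 → 28305/883
APPEND 20: p_3 = 20·28305 + 577 = 566677, q_3 = 20·883 + 18 = 17678 → 566677/17678
APPEND 39: p_4 = 39·566677 + 28305 = 22128708, q_4 = 39·17678 + 883 = 690325 → 22128708/690325
APPEND 37: p_5 = 37·22128708 + 566677 = 819328873, q_5 = 37·690325 + 17678 = 25559703 → 819328873/25559703
APPEND 34: p_6 = 34·819328873 + 22128708 = 27879310390, q_6 = 34·25559703 + 690325 = 869720227 → 27879310390/869720227
APPEND 25: p_7 = 25·27879310390 + 819328873 = 697802088623, q_7 = 25·869720227 + 25559703 = 21768565378 → 697802088623/21768565378
APPEND 9: p_8 = 9·697802088623 + 27879310390 = 6308098107997, q_8 = 9·21768565378 + 869720227 = 196786808629 → 6308098107997/196786808629
APPEND 45: p_9 = 45·6308098107997 + 697802088623 = 284562216948488, q_9 = 45·196786808629 + 21768565378 = 8877174953683 → 284562216948488/8877174953683
APPEND 6: p_10 = 6·284562216948488 + 6308098107997 = 1713681399798925, q_10 = 6·8877174953683 + 196786808629 = 53459836530727 → 1713681399798925/53459836530727
APPEND 50: p_11 = 50·1713681399798925 + 284562216948488 = 85968632206894738, q_11 = 50·53459836530727 + 8877174953683 = 2681869001490033 → 85968632206894738/2681869001490033
APPEND 10: p_12 = 10·85968632206894738 + 1713681399798925 = 861400003468746305, q_12 = 10·2681869001490033 + 53459836530727 = 26872149851431057 → 861400003468746305/26872149851431057
APPEND 34: p_13 = 34·861400003468746305 + 85968632206894738 = 29373568750144269108, q_13 = 34·26872149851431057 + 2681869001490033 = 916334963950145971 → 29373568750144269108/916334963950145971
APPEND 21: p_14 = 21·29373568750144269108 + 861400003468746305 = 617706343756498397573, q_14 = 21·916334963950145971 + 26872149851431057 = 19269906392804496448 → 617706343756498397573/19269906392804496448
APPEND 37: p_15 = 37·617706343756498397573 + 29373568750144269108 = 22884508287740584979309, q_15 = 37·19269906392804496448 + 916334963950145971 = 713902871497716514547 → 22884508287740584979309/713902871497716514547

32/1
577/18
28305/883
566677/17678
22128708/690325
819328873/25559703
697802088623/21768565378
1713681399798925/53459836530727
861400003468746305/26872149851431057
22884508287740584979309/713902871497716514547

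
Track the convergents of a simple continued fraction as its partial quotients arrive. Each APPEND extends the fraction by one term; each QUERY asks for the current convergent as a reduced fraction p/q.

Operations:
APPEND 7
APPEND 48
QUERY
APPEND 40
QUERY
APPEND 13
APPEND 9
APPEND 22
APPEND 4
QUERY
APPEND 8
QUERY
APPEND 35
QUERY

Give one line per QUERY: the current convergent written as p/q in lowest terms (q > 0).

337/48
13487/1921
142613083/20312874
1176159310/167524433
41308188933/5883668029

APPEND 7: p_0 = 7·1 + 0 = 7, q_0 = 7·0 + 1 = 1 → 7/1
APPEND 48: p_1 = 48·7 + 1 = 337, q_1 = 48·1 + 0 = 48 → 337/48
APPEND 40: p_2 = 40·337 + 7 = 13487, q_2 = 40·48 + 1 = 1921 → 13487/1921
APPEND 13: p_3 = 13·13487 + 337 = 175668, q_3 = 13·1921 + 48 = 25021 → 175668/25021
APPEND 9: p_4 = 9·175668 + 13487 = 1594499, q_4 = 9·25021 + 1921 = 227110 → 1594499/227110
APPEND 22: p_5 = 22·1594499 + 175668 = 35254646, q_5 = 22·227110 + 25021 = 5021441 → 35254646/5021441
APPEND 4: p_6 = 4·35254646 + 1594499 = 142613083, q_6 = 4·5021441 + 227110 = 20312874 → 142613083/20312874
APPEND 8: p_7 = 8·142613083 + 35254646 = 1176159310, q_7 = 8·20312874 + 5021441 = 167524433 → 1176159310/167524433
APPEND 35: p_8 = 35·1176159310 + 142613083 = 41308188933, q_8 = 35·167524433 + 20312874 = 5883668029 → 41308188933/5883668029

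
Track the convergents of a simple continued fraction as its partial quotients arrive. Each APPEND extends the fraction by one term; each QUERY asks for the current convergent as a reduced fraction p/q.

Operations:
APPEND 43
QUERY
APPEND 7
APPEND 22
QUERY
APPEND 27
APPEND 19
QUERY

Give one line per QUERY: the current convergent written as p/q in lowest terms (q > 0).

APPEND 43: p_0 = 43·1 + 0 = 43, q_0 = 43·0 + 1 = 1 → 43/1
APPEND 7: p_1 = 7·43 + 1 = 302, q_1 = 7·1 + 0 = 7 → 302/7
APPEND 22: p_2 = 22·302 + 43 = 6687, q_2 = 22·7 + 1 = 155 → 6687/155
APPEND 27: p_3 = 27·6687 + 302 = 180851, q_3 = 27·155 + 7 = 4192 → 180851/4192
APPEND 19: p_4 = 19·180851 + 6687 = 3442856, q_4 = 19·4192 + 155 = 79803 → 3442856/79803

43/1
6687/155
3442856/79803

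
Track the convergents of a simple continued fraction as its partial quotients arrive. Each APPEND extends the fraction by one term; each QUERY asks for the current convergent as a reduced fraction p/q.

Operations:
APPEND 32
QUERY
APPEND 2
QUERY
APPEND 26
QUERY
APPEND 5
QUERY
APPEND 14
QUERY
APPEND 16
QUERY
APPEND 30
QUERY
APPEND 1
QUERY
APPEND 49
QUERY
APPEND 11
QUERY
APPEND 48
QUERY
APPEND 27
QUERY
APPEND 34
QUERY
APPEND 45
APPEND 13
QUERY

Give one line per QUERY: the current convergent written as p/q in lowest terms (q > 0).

32/1
65/2
1722/53
8675/267
123172/3791
1979427/60923
59505982/1831481
61485409/1892404
3072291023/94559277
33856686662/1042044451
1628193250799/50112692925
43995074458235/1354084753426
1497460724830789/46088994309409
878083920718799409/27025753767108212

APPEND 32: p_0 = 32·1 + 0 = 32, q_0 = 32·0 + 1 = 1 → 32/1
APPEND 2: p_1 = 2·32 + 1 = 65, q_1 = 2·1 + 0 = 2 → 65/2
APPEND 26: p_2 = 26·65 + 32 = 1722, q_2 = 26·2 + 1 = 53 → 1722/53
APPEND 5: p_3 = 5·1722 + 65 = 8675, q_3 = 5·53 + 2 = 267 → 8675/267
APPEND 14: p_4 = 14·8675 + 1722 = 123172, q_4 = 14·267 + 53 = 3791 → 123172/3791
APPEND 16: p_5 = 16·123172 + 8675 = 1979427, q_5 = 16·3791 + 267 = 60923 → 1979427/60923
APPEND 30: p_6 = 30·1979427 + 123172 = 59505982, q_6 = 30·60923 + 3791 = 1831481 → 59505982/1831481
APPEND 1: p_7 = 1·59505982 + 1979427 = 61485409, q_7 = 1·1831481 + 60923 = 1892404 → 61485409/1892404
APPEND 49: p_8 = 49·61485409 + 59505982 = 3072291023, q_8 = 49·1892404 + 1831481 = 94559277 → 3072291023/94559277
APPEND 11: p_9 = 11·3072291023 + 61485409 = 33856686662, q_9 = 11·94559277 + 1892404 = 1042044451 → 33856686662/1042044451
APPEND 48: p_10 = 48·33856686662 + 3072291023 = 1628193250799, q_10 = 48·1042044451 + 94559277 = 50112692925 → 1628193250799/50112692925
APPEND 27: p_11 = 27·1628193250799 + 33856686662 = 43995074458235, q_11 = 27·50112692925 + 1042044451 = 1354084753426 → 43995074458235/1354084753426
APPEND 34: p_12 = 34·43995074458235 + 1628193250799 = 1497460724830789, q_12 = 34·1354084753426 + 50112692925 = 46088994309409 → 1497460724830789/46088994309409
APPEND 45: p_13 = 45·1497460724830789 + 43995074458235 = 67429727691843740, q_13 = 45·46088994309409 + 1354084753426 = 2075358828676831 → 67429727691843740/2075358828676831
APPEND 13: p_14 = 13·67429727691843740 + 1497460724830789 = 878083920718799409, q_14 = 13·2075358828676831 + 46088994309409 = 27025753767108212 → 878083920718799409/27025753767108212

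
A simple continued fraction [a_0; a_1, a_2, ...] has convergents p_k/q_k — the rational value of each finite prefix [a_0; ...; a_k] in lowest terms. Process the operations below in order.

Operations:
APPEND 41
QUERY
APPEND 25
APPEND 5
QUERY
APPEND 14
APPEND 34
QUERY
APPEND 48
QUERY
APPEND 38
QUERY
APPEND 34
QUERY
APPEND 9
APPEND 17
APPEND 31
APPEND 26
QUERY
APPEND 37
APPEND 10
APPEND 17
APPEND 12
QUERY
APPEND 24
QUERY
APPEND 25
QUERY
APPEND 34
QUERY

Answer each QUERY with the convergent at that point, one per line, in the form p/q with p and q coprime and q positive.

41/1
5171/126
2501451/60952
120143068/2927485
4567938035/111305382
155430036258/3787310473
19415690982847171/473095494089766
1486818853657786400957/36228805908305630644
35806953168950690544266/872495767278105634365
896660648077425050007607/21848622987860946489769
30522268987801402390802904/743725677354550286286511

APPEND 41: p_0 = 41·1 + 0 = 41, q_0 = 41·0 + 1 = 1 → 41/1
APPEND 25: p_1 = 25·41 + 1 = 1026, q_1 = 25·1 + 0 = 25 → 1026/25
APPEND 5: p_2 = 5·1026 + 41 = 5171, q_2 = 5·25 + 1 = 126 → 5171/126
APPEND 14: p_3 = 14·5171 + 1026 = 73420, q_3 = 14·126 + 25 = 1789 → 73420/1789
APPEND 34: p_4 = 34·73420 + 5171 = 2501451, q_4 = 34·1789 + 126 = 60952 → 2501451/60952
APPEND 48: p_5 = 48·2501451 + 73420 = 120143068, q_5 = 48·60952 + 1789 = 2927485 → 120143068/2927485
APPEND 38: p_6 = 38·120143068 + 2501451 = 4567938035, q_6 = 38·2927485 + 60952 = 111305382 → 4567938035/111305382
APPEND 34: p_7 = 34·4567938035 + 120143068 = 155430036258, q_7 = 34·111305382 + 2927485 = 3787310473 → 155430036258/3787310473
APPEND 9: p_8 = 9·155430036258 + 4567938035 = 1403438264357, q_8 = 9·3787310473 + 111305382 = 34197099639 → 1403438264357/34197099639
APPEND 17: p_9 = 17·1403438264357 + 155430036258 = 24013880530327, q_9 = 17·34197099639 + 3787310473 = 585138004336 → 24013880530327/585138004336
APPEND 31: p_10 = 31·24013880530327 + 1403438264357 = 745833734704494, q_10 = 31·585138004336 + 34197099639 = 18173475234055 → 745833734704494/18173475234055
APPEND 26: p_11 = 26·745833734704494 + 24013880530327 = 19415690982847171, q_11 = 26·18173475234055 + 585138004336 = 473095494089766 → 19415690982847171/473095494089766
APPEND 37: p_12 = 37·19415690982847171 + 745833734704494 = 719126400100049821, q_12 = 37·473095494089766 + 18173475234055 = 17522706756555397 → 719126400100049821/17522706756555397
APPEND 10: p_13 = 10·719126400100049821 + 19415690982847171 = 7210679691983345381, q_13 = 10·17522706756555397 + 473095494089766 = 175700163059643736 → 7210679691983345381/175700163059643736
APPEND 17: p_14 = 17·7210679691983345381 + 719126400100049821 = 123300681163816921298, q_14 = 17·175700163059643736 + 17522706756555397 = 3004425478770498909 → 123300681163816921298/3004425478770498909
APPEND 12: p_15 = 12·123300681163816921298 + 7210679691983345381 = 1486818853657786400957, q_15 = 12·3004425478770498909 + 175700163059643736 = 36228805908305630644 → 1486818853657786400957/36228805908305630644
APPEND 24: p_16 = 24·1486818853657786400957 + 123300681163816921298 = 35806953168950690544266, q_16 = 24·36228805908305630644 + 3004425478770498909 = 872495767278105634365 → 35806953168950690544266/872495767278105634365
APPEND 25: p_17 = 25·35806953168950690544266 + 1486818853657786400957 = 896660648077425050007607, q_17 = 25·872495767278105634365 + 36228805908305630644 = 21848622987860946489769 → 896660648077425050007607/21848622987860946489769
APPEND 34: p_18 = 34·896660648077425050007607 + 35806953168950690544266 = 30522268987801402390802904, q_18 = 34·21848622987860946489769 + 872495767278105634365 = 743725677354550286286511 → 30522268987801402390802904/743725677354550286286511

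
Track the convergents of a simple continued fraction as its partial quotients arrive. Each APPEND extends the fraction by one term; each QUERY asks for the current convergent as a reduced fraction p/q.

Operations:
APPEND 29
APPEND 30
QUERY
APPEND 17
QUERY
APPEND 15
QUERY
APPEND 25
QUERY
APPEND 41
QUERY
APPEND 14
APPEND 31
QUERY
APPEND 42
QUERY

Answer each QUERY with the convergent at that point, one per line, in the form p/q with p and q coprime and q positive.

871/30
14836/511
223411/7695
5600111/192886
229827962/7916021
100148766911/3449448601
4209471401841/144987858422

APPEND 29: p_0 = 29·1 + 0 = 29, q_0 = 29·0 + 1 = 1 → 29/1
APPEND 30: p_1 = 30·29 + 1 = 871, q_1 = 30·1 + 0 = 30 → 871/30
APPEND 17: p_2 = 17·871 + 29 = 14836, q_2 = 17·30 + 1 = 511 → 14836/511
APPEND 15: p_3 = 15·14836 + 871 = 223411, q_3 = 15·511 + 30 = 7695 → 223411/7695
APPEND 25: p_4 = 25·223411 + 14836 = 5600111, q_4 = 25·7695 + 511 = 192886 → 5600111/192886
APPEND 41: p_5 = 41·5600111 + 223411 = 229827962, q_5 = 41·192886 + 7695 = 7916021 → 229827962/7916021
APPEND 14: p_6 = 14·229827962 + 5600111 = 3223191579, q_6 = 14·7916021 + 192886 = 111017180 → 3223191579/111017180
APPEND 31: p_7 = 31·3223191579 + 229827962 = 100148766911, q_7 = 31·111017180 + 7916021 = 3449448601 → 100148766911/3449448601
APPEND 42: p_8 = 42·100148766911 + 3223191579 = 4209471401841, q_8 = 42·3449448601 + 111017180 = 144987858422 → 4209471401841/144987858422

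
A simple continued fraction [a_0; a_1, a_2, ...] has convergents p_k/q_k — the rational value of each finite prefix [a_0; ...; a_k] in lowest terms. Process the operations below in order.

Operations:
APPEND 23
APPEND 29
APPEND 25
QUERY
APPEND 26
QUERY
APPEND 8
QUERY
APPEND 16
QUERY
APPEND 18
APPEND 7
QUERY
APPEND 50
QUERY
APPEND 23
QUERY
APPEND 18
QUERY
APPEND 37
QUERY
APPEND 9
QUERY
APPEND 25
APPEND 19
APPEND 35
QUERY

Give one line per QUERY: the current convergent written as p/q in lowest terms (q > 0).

APPEND 23: p_0 = 23·1 + 0 = 23, q_0 = 23·0 + 1 = 1 → 23/1
APPEND 29: p_1 = 29·23 + 1 = 668, q_1 = 29·1 + 0 = 29 → 668/29
APPEND 25: p_2 = 25·668 + 23 = 16723, q_2 = 25·29 + 1 = 726 → 16723/726
APPEND 26: p_3 = 26·16723 + 668 = 435466, q_3 = 26·726 + 29 = 18905 → 435466/18905
APPEND 8: p_4 = 8·435466 + 16723 = 3500451, q_4 = 8·18905 + 726 = 151966 → 3500451/151966
APPEND 16: p_5 = 16·3500451 + 435466 = 56442682, q_5 = 16·151966 + 18905 = 2450361 → 56442682/2450361
APPEND 18: p_6 = 18·56442682 + 3500451 = 1019468727, q_6 = 18·2450361 + 151966 = 44258464 → 1019468727/44258464
APPEND 7: p_7 = 7·1019468727 + 56442682 = 7192723771, q_7 = 7·44258464 + 2450361 = 312259609 → 7192723771/312259609
APPEND 50: p_8 = 50·7192723771 + 1019468727 = 360655657277, q_8 = 50·312259609 + 44258464 = 15657238914 → 360655657277/15657238914
APPEND 23: p_9 = 23·360655657277 + 7192723771 = 8302272841142, q_9 = 23·15657238914 + 312259609 = 360428754631 → 8302272841142/360428754631
APPEND 18: p_10 = 18·8302272841142 + 360655657277 = 149801566797833, q_10 = 18·360428754631 + 15657238914 = 6503374822272 → 149801566797833/6503374822272
APPEND 37: p_11 = 37·149801566797833 + 8302272841142 = 5550960244360963, q_11 = 37·6503374822272 + 360428754631 = 240985297178695 → 5550960244360963/240985297178695
APPEND 9: p_12 = 9·5550960244360963 + 149801566797833 = 50108443766046500, q_12 = 9·240985297178695 + 6503374822272 = 2175371049430527 → 50108443766046500/2175371049430527
APPEND 25: p_13 = 25·50108443766046500 + 5550960244360963 = 1258262054395523463, q_13 = 25·2175371049430527 + 240985297178695 = 54625261532941870 → 1258262054395523463/54625261532941870
APPEND 19: p_14 = 19·1258262054395523463 + 50108443766046500 = 23957087477280992297, q_14 = 19·54625261532941870 + 2175371049430527 = 1040055340175326057 → 23957087477280992297/1040055340175326057
APPEND 35: p_15 = 35·23957087477280992297 + 1258262054395523463 = 839756323759230253858, q_15 = 35·1040055340175326057 + 54625261532941870 = 36456562167669353865 → 839756323759230253858/36456562167669353865

16723/726
435466/18905
3500451/151966
56442682/2450361
7192723771/312259609
360655657277/15657238914
8302272841142/360428754631
149801566797833/6503374822272
5550960244360963/240985297178695
50108443766046500/2175371049430527
839756323759230253858/36456562167669353865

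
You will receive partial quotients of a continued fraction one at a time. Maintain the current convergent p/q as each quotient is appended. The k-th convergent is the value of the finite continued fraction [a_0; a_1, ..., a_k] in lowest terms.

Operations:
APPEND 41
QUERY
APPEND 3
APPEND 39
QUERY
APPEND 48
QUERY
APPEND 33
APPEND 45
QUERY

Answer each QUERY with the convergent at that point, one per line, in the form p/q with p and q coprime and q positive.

41/1
4877/118
234220/5667
348270385/8426472

APPEND 41: p_0 = 41·1 + 0 = 41, q_0 = 41·0 + 1 = 1 → 41/1
APPEND 3: p_1 = 3·41 + 1 = 124, q_1 = 3·1 + 0 = 3 → 124/3
APPEND 39: p_2 = 39·124 + 41 = 4877, q_2 = 39·3 + 1 = 118 → 4877/118
APPEND 48: p_3 = 48·4877 + 124 = 234220, q_3 = 48·118 + 3 = 5667 → 234220/5667
APPEND 33: p_4 = 33·234220 + 4877 = 7734137, q_4 = 33·5667 + 118 = 187129 → 7734137/187129
APPEND 45: p_5 = 45·7734137 + 234220 = 348270385, q_5 = 45·187129 + 5667 = 8426472 → 348270385/8426472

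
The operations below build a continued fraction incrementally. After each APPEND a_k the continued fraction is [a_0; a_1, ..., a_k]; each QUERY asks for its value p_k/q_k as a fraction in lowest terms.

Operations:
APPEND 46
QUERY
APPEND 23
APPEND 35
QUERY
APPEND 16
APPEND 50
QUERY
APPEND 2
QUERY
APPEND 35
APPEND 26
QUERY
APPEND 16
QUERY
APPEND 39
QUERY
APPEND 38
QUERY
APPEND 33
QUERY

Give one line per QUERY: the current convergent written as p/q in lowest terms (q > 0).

APPEND 46: p_0 = 46·1 + 0 = 46, q_0 = 46·0 + 1 = 1 → 46/1
APPEND 23: p_1 = 23·46 + 1 = 1059, q_1 = 23·1 + 0 = 23 → 1059/23
APPEND 35: p_2 = 35·1059 + 46 = 37111, q_2 = 35·23 + 1 = 806 → 37111/806
APPEND 16: p_3 = 16·37111 + 1059 = 594835, q_3 = 16·806 + 23 = 12919 → 594835/12919
APPEND 50: p_4 = 50·594835 + 37111 = 29778861, q_4 = 50·12919 + 806 = 646756 → 29778861/646756
APPEND 2: p_5 = 2·29778861 + 594835 = 60152557, q_5 = 2·646756 + 12919 = 1306431 → 60152557/1306431
APPEND 35: p_6 = 35·60152557 + 29778861 = 2135118356, q_6 = 35·1306431 + 646756 = 46371841 → 2135118356/46371841
APPEND 26: p_7 = 26·2135118356 + 60152557 = 55573229813, q_7 = 26·46371841 + 1306431 = 1206974297 → 55573229813/1206974297
APPEND 16: p_8 = 16·55573229813 + 2135118356 = 891306795364, q_8 = 16·1206974297 + 46371841 = 19357960593 → 891306795364/19357960593
APPEND 39: p_9 = 39·891306795364 + 55573229813 = 34816538249009, q_9 = 39·19357960593 + 1206974297 = 756167437424 → 34816538249009/756167437424
APPEND 38: p_10 = 38·34816538249009 + 891306795364 = 1323919760257706, q_10 = 38·756167437424 + 19357960593 = 28753720582705 → 1323919760257706/28753720582705
APPEND 33: p_11 = 33·1323919760257706 + 34816538249009 = 43724168626753307, q_11 = 33·28753720582705 + 756167437424 = 949628946666689 → 43724168626753307/949628946666689

46/1
37111/806
29778861/646756
60152557/1306431
55573229813/1206974297
891306795364/19357960593
34816538249009/756167437424
1323919760257706/28753720582705
43724168626753307/949628946666689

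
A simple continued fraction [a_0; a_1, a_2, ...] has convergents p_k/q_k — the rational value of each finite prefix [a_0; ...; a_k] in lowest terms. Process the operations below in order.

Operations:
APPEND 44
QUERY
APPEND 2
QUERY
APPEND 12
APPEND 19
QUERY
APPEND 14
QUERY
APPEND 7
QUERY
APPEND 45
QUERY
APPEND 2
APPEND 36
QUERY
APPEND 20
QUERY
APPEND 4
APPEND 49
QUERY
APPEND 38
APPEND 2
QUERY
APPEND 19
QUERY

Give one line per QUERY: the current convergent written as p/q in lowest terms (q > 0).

APPEND 44: p_0 = 44·1 + 0 = 44, q_0 = 44·0 + 1 = 1 → 44/1
APPEND 2: p_1 = 2·44 + 1 = 89, q_1 = 2·1 + 0 = 2 → 89/2
APPEND 12: p_2 = 12·89 + 44 = 1112, q_2 = 12·2 + 1 = 25 → 1112/25
APPEND 19: p_3 = 19·1112 + 89 = 21217, q_3 = 19·25 + 2 = 477 → 21217/477
APPEND 14: p_4 = 14·21217 + 1112 = 298150, q_4 = 14·477 + 25 = 6703 → 298150/6703
APPEND 7: p_5 = 7·298150 + 21217 = 2108267, q_5 = 7·6703 + 477 = 47398 → 2108267/47398
APPEND 45: p_6 = 45·2108267 + 298150 = 95170165, q_6 = 45·47398 + 6703 = 2139613 → 95170165/2139613
APPEND 2: p_7 = 2·95170165 + 2108267 = 192448597, q_7 = 2·2139613 + 47398 = 4326624 → 192448597/4326624
APPEND 36: p_8 = 36·192448597 + 95170165 = 7023319657, q_8 = 36·4326624 + 2139613 = 157898077 → 7023319657/157898077
APPEND 20: p_9 = 20·7023319657 + 192448597 = 140658841737, q_9 = 20·157898077 + 4326624 = 3162288164 → 140658841737/3162288164
APPEND 4: p_10 = 4·140658841737 + 7023319657 = 569658686605, q_10 = 4·3162288164 + 157898077 = 12807050733 → 569658686605/12807050733
APPEND 49: p_11 = 49·569658686605 + 140658841737 = 28053934485382, q_11 = 49·12807050733 + 3162288164 = 630707774081 → 28053934485382/630707774081
APPEND 38: p_12 = 38·28053934485382 + 569658686605 = 1066619169131121, q_12 = 38·630707774081 + 12807050733 = 23979702465811 → 1066619169131121/23979702465811
APPEND 2: p_13 = 2·1066619169131121 + 28053934485382 = 2161292272747624, q_13 = 2·23979702465811 + 630707774081 = 48590112705703 → 2161292272747624/48590112705703
APPEND 19: p_14 = 19·2161292272747624 + 1066619169131121 = 42131172351335977, q_14 = 19·48590112705703 + 23979702465811 = 947191843874168 → 42131172351335977/947191843874168

44/1
89/2
21217/477
298150/6703
2108267/47398
95170165/2139613
7023319657/157898077
140658841737/3162288164
28053934485382/630707774081
2161292272747624/48590112705703
42131172351335977/947191843874168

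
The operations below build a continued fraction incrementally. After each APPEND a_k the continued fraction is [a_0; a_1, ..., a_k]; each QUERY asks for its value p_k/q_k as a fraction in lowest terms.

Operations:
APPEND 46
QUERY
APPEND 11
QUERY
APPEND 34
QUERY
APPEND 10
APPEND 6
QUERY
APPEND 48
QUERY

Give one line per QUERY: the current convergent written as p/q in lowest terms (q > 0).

APPEND 46: p_0 = 46·1 + 0 = 46, q_0 = 46·0 + 1 = 1 → 46/1
APPEND 11: p_1 = 11·46 + 1 = 507, q_1 = 11·1 + 0 = 11 → 507/11
APPEND 34: p_2 = 34·507 + 46 = 17284, q_2 = 34·11 + 1 = 375 → 17284/375
APPEND 10: p_3 = 10·17284 + 507 = 173347, q_3 = 10·375 + 11 = 3761 → 173347/3761
APPEND 6: p_4 = 6·173347 + 17284 = 1057366, q_4 = 6·3761 + 375 = 22941 → 1057366/22941
APPEND 48: p_5 = 48·1057366 + 173347 = 50926915, q_5 = 48·22941 + 3761 = 1104929 → 50926915/1104929

46/1
507/11
17284/375
1057366/22941
50926915/1104929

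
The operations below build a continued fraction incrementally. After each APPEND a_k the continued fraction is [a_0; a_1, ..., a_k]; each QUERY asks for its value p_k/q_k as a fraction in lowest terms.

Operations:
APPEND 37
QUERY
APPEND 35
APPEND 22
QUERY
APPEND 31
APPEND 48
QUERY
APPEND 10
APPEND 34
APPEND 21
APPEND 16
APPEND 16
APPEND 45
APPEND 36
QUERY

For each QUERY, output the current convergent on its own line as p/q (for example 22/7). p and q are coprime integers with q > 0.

APPEND 37: p_0 = 37·1 + 0 = 37, q_0 = 37·0 + 1 = 1 → 37/1
APPEND 35: p_1 = 35·37 + 1 = 1296, q_1 = 35·1 + 0 = 35 → 1296/35
APPEND 22: p_2 = 22·1296 + 37 = 28549, q_2 = 22·35 + 1 = 771 → 28549/771
APPEND 31: p_3 = 31·28549 + 1296 = 886315, q_3 = 31·771 + 35 = 23936 → 886315/23936
APPEND 48: p_4 = 48·886315 + 28549 = 42571669, q_4 = 48·23936 + 771 = 1149699 → 42571669/1149699
APPEND 10: p_5 = 10·42571669 + 886315 = 426603005, q_5 = 10·1149699 + 23936 = 11520926 → 426603005/11520926
APPEND 34: p_6 = 34·426603005 + 42571669 = 14547073839, q_6 = 34·11520926 + 1149699 = 392861183 → 14547073839/392861183
APPEND 21: p_7 = 21·14547073839 + 426603005 = 305915153624, q_7 = 21·392861183 + 11520926 = 8261605769 → 305915153624/8261605769
APPEND 16: p_8 = 16·305915153624 + 14547073839 = 4909189531823, q_8 = 16·8261605769 + 392861183 = 132578553487 → 4909189531823/132578553487
APPEND 16: p_9 = 16·4909189531823 + 305915153624 = 78852947662792, q_9 = 16·132578553487 + 8261605769 = 2129518461561 → 78852947662792/2129518461561
APPEND 45: p_10 = 45·78852947662792 + 4909189531823 = 3553291834357463, q_10 = 45·2129518461561 + 132578553487 = 95960909323732 → 3553291834357463/95960909323732
APPEND 36: p_11 = 36·3553291834357463 + 78852947662792 = 127997358984531460, q_11 = 36·95960909323732 + 2129518461561 = 3456722254115913 → 127997358984531460/3456722254115913

37/1
28549/771
42571669/1149699
127997358984531460/3456722254115913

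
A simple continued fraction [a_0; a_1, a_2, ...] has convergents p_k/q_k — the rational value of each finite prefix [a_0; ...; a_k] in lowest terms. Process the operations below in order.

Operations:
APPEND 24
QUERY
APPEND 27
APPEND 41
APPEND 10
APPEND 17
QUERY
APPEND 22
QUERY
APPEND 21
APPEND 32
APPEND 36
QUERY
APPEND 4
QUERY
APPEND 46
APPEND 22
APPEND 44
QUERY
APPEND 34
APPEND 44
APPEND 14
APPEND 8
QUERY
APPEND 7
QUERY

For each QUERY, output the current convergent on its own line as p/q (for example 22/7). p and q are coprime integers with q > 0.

24/1
4565276/189927
100703051/4189501
2447212046927/101810195580
9856767429863/410066394157
442160597659099597/18394996454014046
74966589488650210411241/3118799266859249184898
534054155591703397008132/22218000315656744353135

APPEND 24: p_0 = 24·1 + 0 = 24, q_0 = 24·0 + 1 = 1 → 24/1
APPEND 27: p_1 = 27·24 + 1 = 649, q_1 = 27·1 + 0 = 27 → 649/27
APPEND 41: p_2 = 41·649 + 24 = 26633, q_2 = 41·27 + 1 = 1108 → 26633/1108
APPEND 10: p_3 = 10·26633 + 649 = 266979, q_3 = 10·1108 + 27 = 11107 → 266979/11107
APPEND 17: p_4 = 17·266979 + 26633 = 4565276, q_4 = 17·11107 + 1108 = 189927 → 4565276/189927
APPEND 22: p_5 = 22·4565276 + 266979 = 100703051, q_5 = 22·189927 + 11107 = 4189501 → 100703051/4189501
APPEND 21: p_6 = 21·100703051 + 4565276 = 2119329347, q_6 = 21·4189501 + 189927 = 88169448 → 2119329347/88169448
APPEND 32: p_7 = 32·2119329347 + 100703051 = 67919242155, q_7 = 32·88169448 + 4189501 = 2825611837 → 67919242155/2825611837
APPEND 36: p_8 = 36·67919242155 + 2119329347 = 2447212046927, q_8 = 36·2825611837 + 88169448 = 101810195580 → 2447212046927/101810195580
APPEND 4: p_9 = 4·2447212046927 + 67919242155 = 9856767429863, q_9 = 4·101810195580 + 2825611837 = 410066394157 → 9856767429863/410066394157
APPEND 46: p_10 = 46·9856767429863 + 2447212046927 = 455858513820625, q_10 = 46·410066394157 + 101810195580 = 18964864326802 → 455858513820625/18964864326802
APPEND 22: p_11 = 22·455858513820625 + 9856767429863 = 10038744071483613, q_11 = 22·18964864326802 + 410066394157 = 417637081583801 → 10038744071483613/417637081583801
APPEND 44: p_12 = 44·10038744071483613 + 455858513820625 = 442160597659099597, q_12 = 44·417637081583801 + 18964864326802 = 18394996454014046 → 442160597659099597/18394996454014046
APPEND 34: p_13 = 34·442160597659099597 + 10038744071483613 = 15043499064480869911, q_13 = 34·18394996454014046 + 417637081583801 = 625847516518061365 → 15043499064480869911/625847516518061365
APPEND 44: p_14 = 44·15043499064480869911 + 442160597659099597 = 662356119434817375681, q_14 = 44·625847516518061365 + 18394996454014046 = 27555685723248714106 → 662356119434817375681/27555685723248714106
APPEND 14: p_15 = 14·662356119434817375681 + 15043499064480869911 = 9288029171151924129445, q_15 = 14·27555685723248714106 + 625847516518061365 = 386405447642000058849 → 9288029171151924129445/386405447642000058849
APPEND 8: p_16 = 8·9288029171151924129445 + 662356119434817375681 = 74966589488650210411241, q_16 = 8·386405447642000058849 + 27555685723248714106 = 3118799266859249184898 → 74966589488650210411241/3118799266859249184898
APPEND 7: p_17 = 7·74966589488650210411241 + 9288029171151924129445 = 534054155591703397008132, q_17 = 7·3118799266859249184898 + 386405447642000058849 = 22218000315656744353135 → 534054155591703397008132/22218000315656744353135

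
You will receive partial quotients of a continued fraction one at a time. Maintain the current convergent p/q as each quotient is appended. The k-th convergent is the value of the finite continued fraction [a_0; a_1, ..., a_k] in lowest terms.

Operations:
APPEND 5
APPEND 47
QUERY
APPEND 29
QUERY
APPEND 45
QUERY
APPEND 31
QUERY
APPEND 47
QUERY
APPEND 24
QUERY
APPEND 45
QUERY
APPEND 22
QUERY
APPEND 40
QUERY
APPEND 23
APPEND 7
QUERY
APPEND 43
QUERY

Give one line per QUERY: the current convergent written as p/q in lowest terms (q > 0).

236/47
6849/1364
308441/61427
9568520/1905601
450028881/89624674
10810261664/2152897777
486911803761/96970024639
10722869944406/2135493439835
429401709580001/85516707618039
69638137041571004/13868655088201163
3004326854977837601/598321188561304741

APPEND 5: p_0 = 5·1 + 0 = 5, q_0 = 5·0 + 1 = 1 → 5/1
APPEND 47: p_1 = 47·5 + 1 = 236, q_1 = 47·1 + 0 = 47 → 236/47
APPEND 29: p_2 = 29·236 + 5 = 6849, q_2 = 29·47 + 1 = 1364 → 6849/1364
APPEND 45: p_3 = 45·6849 + 236 = 308441, q_3 = 45·1364 + 47 = 61427 → 308441/61427
APPEND 31: p_4 = 31·308441 + 6849 = 9568520, q_4 = 31·61427 + 1364 = 1905601 → 9568520/1905601
APPEND 47: p_5 = 47·9568520 + 308441 = 450028881, q_5 = 47·1905601 + 61427 = 89624674 → 450028881/89624674
APPEND 24: p_6 = 24·450028881 + 9568520 = 10810261664, q_6 = 24·89624674 + 1905601 = 2152897777 → 10810261664/2152897777
APPEND 45: p_7 = 45·10810261664 + 450028881 = 486911803761, q_7 = 45·2152897777 + 89624674 = 96970024639 → 486911803761/96970024639
APPEND 22: p_8 = 22·486911803761 + 10810261664 = 10722869944406, q_8 = 22·96970024639 + 2152897777 = 2135493439835 → 10722869944406/2135493439835
APPEND 40: p_9 = 40·10722869944406 + 486911803761 = 429401709580001, q_9 = 40·2135493439835 + 96970024639 = 85516707618039 → 429401709580001/85516707618039
APPEND 23: p_10 = 23·429401709580001 + 10722869944406 = 9886962190284429, q_10 = 23·85516707618039 + 2135493439835 = 1969019768654732 → 9886962190284429/1969019768654732
APPEND 7: p_11 = 7·9886962190284429 + 429401709580001 = 69638137041571004, q_11 = 7·1969019768654732 + 85516707618039 = 13868655088201163 → 69638137041571004/13868655088201163
APPEND 43: p_12 = 43·69638137041571004 + 9886962190284429 = 3004326854977837601, q_12 = 43·13868655088201163 + 1969019768654732 = 598321188561304741 → 3004326854977837601/598321188561304741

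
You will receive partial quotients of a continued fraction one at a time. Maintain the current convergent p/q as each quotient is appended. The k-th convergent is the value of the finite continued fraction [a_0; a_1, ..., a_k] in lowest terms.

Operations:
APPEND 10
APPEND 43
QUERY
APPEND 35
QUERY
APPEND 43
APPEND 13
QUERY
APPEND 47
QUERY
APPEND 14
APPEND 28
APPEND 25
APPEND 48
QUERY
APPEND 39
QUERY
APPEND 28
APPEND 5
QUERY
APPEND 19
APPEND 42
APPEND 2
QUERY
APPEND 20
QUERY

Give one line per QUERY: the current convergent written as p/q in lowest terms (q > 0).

APPEND 10: p_0 = 10·1 + 0 = 10, q_0 = 10·0 + 1 = 1 → 10/1
APPEND 43: p_1 = 43·10 + 1 = 431, q_1 = 43·1 + 0 = 43 → 431/43
APPEND 35: p_2 = 35·431 + 10 = 15095, q_2 = 35·43 + 1 = 1506 → 15095/1506
APPEND 43: p_3 = 43·15095 + 431 = 649516, q_3 = 43·1506 + 43 = 64801 → 649516/64801
APPEND 13: p_4 = 13·649516 + 15095 = 8458803, q_4 = 13·64801 + 1506 = 843919 → 8458803/843919
APPEND 47: p_5 = 47·8458803 + 649516 = 398213257, q_5 = 47·843919 + 64801 = 39728994 → 398213257/39728994
APPEND 14: p_6 = 14·398213257 + 8458803 = 5583444401, q_6 = 14·39728994 + 843919 = 557049835 → 5583444401/557049835
APPEND 28: p_7 = 28·5583444401 + 398213257 = 156734656485, q_7 = 28·557049835 + 39728994 = 15637124374 → 156734656485/15637124374
APPEND 25: p_8 = 25·156734656485 + 5583444401 = 3923949856526, q_8 = 25·15637124374 + 557049835 = 391485159185 → 3923949856526/391485159185
APPEND 48: p_9 = 48·3923949856526 + 156734656485 = 188506327769733, q_9 = 48·391485159185 + 15637124374 = 18806924765254 → 188506327769733/18806924765254
APPEND 39: p_10 = 39·188506327769733 + 3923949856526 = 7355670732876113, q_10 = 39·18806924765254 + 391485159185 = 733861551004091 → 7355670732876113/733861551004091
APPEND 28: p_11 = 28·7355670732876113 + 188506327769733 = 206147286848300897, q_11 = 28·733861551004091 + 18806924765254 = 20566930352879802 → 206147286848300897/20566930352879802
APPEND 5: p_12 = 5·206147286848300897 + 7355670732876113 = 1038092104974380598, q_12 = 5·20566930352879802 + 733861551004091 = 103568513315403101 → 1038092104974380598/103568513315403101
APPEND 19: p_13 = 19·1038092104974380598 + 206147286848300897 = 19929897281361532259, q_13 = 19·103568513315403101 + 20566930352879802 = 1988368683345538721 → 19929897281361532259/1988368683345538721
APPEND 42: p_14 = 42·19929897281361532259 + 1038092104974380598 = 838093777922158735476, q_14 = 42·1988368683345538721 + 103568513315403101 = 83615053213828029383 → 838093777922158735476/83615053213828029383
APPEND 2: p_15 = 2·838093777922158735476 + 19929897281361532259 = 1696117453125679003211, q_15 = 2·83615053213828029383 + 1988368683345538721 = 169218475111001597487 → 1696117453125679003211/169218475111001597487
APPEND 20: p_16 = 20·1696117453125679003211 + 838093777922158735476 = 34760442840435738799696, q_16 = 20·169218475111001597487 + 83615053213828029383 = 3467984555433859979123 → 34760442840435738799696/3467984555433859979123

431/43
15095/1506
8458803/843919
398213257/39728994
188506327769733/18806924765254
7355670732876113/733861551004091
1038092104974380598/103568513315403101
1696117453125679003211/169218475111001597487
34760442840435738799696/3467984555433859979123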